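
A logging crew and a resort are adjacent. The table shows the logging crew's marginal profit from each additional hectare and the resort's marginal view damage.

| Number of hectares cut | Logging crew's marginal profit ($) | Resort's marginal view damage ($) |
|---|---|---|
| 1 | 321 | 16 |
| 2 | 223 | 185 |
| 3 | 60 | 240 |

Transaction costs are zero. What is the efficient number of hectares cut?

2

Bargaining reaches the level where marginal profit last exceeds marginal view damage.
That holds through level 2 (223 ≥ 185) but not at 3 (60 < 240).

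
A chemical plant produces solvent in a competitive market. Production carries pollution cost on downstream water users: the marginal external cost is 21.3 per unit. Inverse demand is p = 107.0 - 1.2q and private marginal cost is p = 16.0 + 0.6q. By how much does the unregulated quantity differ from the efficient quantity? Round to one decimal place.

11.8 units

Market equilibrium (private): 16.0 + 0.6q = 107.0 - 1.2q → q_m = 50.5556.
Social marginal cost = private MC + MEC = 37.3 + 0.6q.
Set SMC = demand: 37.3 + 0.6q = 107.0 - 1.2q → q* = 38.7222.
Gap = |50.5556 − 38.7222| = 11.8334.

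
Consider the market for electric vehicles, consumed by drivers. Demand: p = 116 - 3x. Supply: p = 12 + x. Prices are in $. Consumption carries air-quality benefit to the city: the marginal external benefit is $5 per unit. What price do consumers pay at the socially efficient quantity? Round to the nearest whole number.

Social marginal benefit = demand + MEB = 121 - 3x.
Set SMB = MC: 121 - 3x = 12 + x → x* = 27.2500.
Consumer price on the demand curve at x*: 116 − 3×27.2500 = 34.2500.

P = $34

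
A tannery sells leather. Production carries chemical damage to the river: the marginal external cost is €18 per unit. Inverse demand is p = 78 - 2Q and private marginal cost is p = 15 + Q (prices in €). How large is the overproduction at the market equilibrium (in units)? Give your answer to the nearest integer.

6 units

Market equilibrium (private): 15 + Q = 78 - 2Q → Q_m = 21.0000.
Social marginal cost = private MC + MEC = 33 + Q.
Set SMC = demand: 33 + Q = 78 - 2Q → Q* = 15.0000.
Gap = |21.0000 − 15.0000| = 6.0000.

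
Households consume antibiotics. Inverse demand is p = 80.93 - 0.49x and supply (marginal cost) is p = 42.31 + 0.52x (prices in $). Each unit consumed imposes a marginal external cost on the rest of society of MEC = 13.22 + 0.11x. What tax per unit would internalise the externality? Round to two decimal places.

Social marginal benefit = demand − MEC = 67.71 - 0.60x.
Set SMB = MC: 67.71 - 0.60x = 42.31 + 0.52x → x* = 22.6786.
The Pigouvian tax equals MEC at x*: 13.22 + 0.11×22.6786 = 15.7146.

tax = $15.71 per unit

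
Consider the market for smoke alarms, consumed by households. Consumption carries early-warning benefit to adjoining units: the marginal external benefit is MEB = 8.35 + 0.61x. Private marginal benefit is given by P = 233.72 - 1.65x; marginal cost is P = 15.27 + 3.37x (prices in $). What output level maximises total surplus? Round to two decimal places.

x* = 51.43

Social marginal benefit = demand + MEB = 242.07 - 1.04x.
Set SMB = MC: 242.07 - 1.04x = 15.27 + 3.37x → x* = 51.4286.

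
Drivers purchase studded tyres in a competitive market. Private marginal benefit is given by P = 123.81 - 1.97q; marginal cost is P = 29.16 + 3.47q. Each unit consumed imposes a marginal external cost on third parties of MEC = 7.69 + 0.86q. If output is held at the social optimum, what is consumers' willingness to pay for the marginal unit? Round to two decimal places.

Social marginal benefit = demand − MEC = 116.12 - 2.83q.
Set SMB = MC: 116.12 - 2.83q = 29.16 + 3.47q → q* = 13.8032.
Consumer price on the demand curve at q*: 123.81 − 1.97×13.8032 = 96.6177.

P = 96.62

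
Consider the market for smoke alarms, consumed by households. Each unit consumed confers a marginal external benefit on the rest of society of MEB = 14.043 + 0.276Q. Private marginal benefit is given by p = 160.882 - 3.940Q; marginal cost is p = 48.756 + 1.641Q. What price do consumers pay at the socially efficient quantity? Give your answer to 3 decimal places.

P = 67.177

Social marginal benefit = demand + MEB = 174.925 - 3.664Q.
Set SMB = MC: 174.925 - 3.664Q = 48.756 + 1.641Q → Q* = 23.7830.
Consumer price on the demand curve at Q*: 160.882 − 3.940×23.7830 = 67.1770.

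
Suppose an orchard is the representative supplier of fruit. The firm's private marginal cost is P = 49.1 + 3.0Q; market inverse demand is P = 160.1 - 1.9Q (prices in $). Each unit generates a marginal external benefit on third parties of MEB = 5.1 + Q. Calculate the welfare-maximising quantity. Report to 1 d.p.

Social marginal cost = private MC − MEB = 44.0 + 2.0Q.
Set SMC = demand: 44.0 + 2.0Q = 160.1 - 1.9Q → Q* = 29.7692.

Q* = 29.8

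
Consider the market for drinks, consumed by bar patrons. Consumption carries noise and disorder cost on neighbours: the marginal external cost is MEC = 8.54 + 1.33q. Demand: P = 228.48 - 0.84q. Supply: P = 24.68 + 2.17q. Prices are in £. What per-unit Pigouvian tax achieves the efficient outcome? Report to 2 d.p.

Social marginal benefit = demand − MEC = 219.94 - 2.17q.
Set SMB = MC: 219.94 - 2.17q = 24.68 + 2.17q → q* = 44.9908.
The Pigouvian tax equals MEC at q*: 8.54 + 1.33×44.9908 = 68.3778.

tax = £68.38 per unit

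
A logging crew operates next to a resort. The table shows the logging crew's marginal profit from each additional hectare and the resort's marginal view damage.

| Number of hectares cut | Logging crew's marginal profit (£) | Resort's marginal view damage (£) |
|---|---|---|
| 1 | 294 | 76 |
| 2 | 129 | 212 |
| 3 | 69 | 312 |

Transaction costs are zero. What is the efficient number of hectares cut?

1

Bargaining reaches the level where marginal profit last exceeds marginal view damage.
That holds through level 1 (294 ≥ 76) but not at 2 (129 < 212).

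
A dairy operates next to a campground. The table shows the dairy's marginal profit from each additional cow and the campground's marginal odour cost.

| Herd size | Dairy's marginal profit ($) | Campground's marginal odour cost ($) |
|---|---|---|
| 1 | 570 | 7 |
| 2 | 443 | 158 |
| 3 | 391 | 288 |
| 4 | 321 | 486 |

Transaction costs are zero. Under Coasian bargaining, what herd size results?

3

Bargaining reaches the level where marginal profit last exceeds marginal odour cost.
That holds through level 3 (391 ≥ 288) but not at 4 (321 < 486).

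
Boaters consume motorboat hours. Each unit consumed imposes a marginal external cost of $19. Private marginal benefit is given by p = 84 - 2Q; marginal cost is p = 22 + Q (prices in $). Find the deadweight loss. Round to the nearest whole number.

DWL = $60

Market equilibrium (private): 22 + Q = 84 - 2Q → Q_m = 20.6667.
Social marginal benefit = demand − MEC = 65 - 2Q.
Set SMB = MC: 65 - 2Q = 22 + Q → Q* = 14.3333.
Height of the DWL triangle at Q_m is MC(Q_m) − SMB(Q_m) = MEC(Q_m) = 19.0000.
DWL = ½ × 6.3334 × 19.0000 = 60.1673.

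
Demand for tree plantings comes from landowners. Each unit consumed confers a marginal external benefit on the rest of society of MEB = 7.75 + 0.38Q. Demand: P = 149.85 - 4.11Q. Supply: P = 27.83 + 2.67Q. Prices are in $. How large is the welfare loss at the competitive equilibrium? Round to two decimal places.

Market equilibrium (private): 27.83 + 2.67Q = 149.85 - 4.11Q → Q_m = 17.9971.
Social marginal benefit = demand + MEB = 157.60 - 3.73Q.
Set SMB = MC: 157.60 - 3.73Q = 27.83 + 2.67Q → Q* = 20.2766.
Height of the DWL triangle at Q_m is SMB(Q_m) − MC(Q_m) = MEB(Q_m) = 14.5889.
DWL = ½ × 2.2795 × 14.5889 = 16.6277.

DWL = $16.63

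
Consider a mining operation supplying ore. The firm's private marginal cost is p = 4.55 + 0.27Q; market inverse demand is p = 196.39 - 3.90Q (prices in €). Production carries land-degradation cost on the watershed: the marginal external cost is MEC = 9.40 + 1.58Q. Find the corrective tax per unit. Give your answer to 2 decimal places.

tax = €59.53 per unit

Social marginal cost = private MC + MEC = 13.95 + 1.85Q.
Set SMC = demand: 13.95 + 1.85Q = 196.39 - 3.90Q → Q* = 31.7287.
The Pigouvian tax equals MEC at Q*: 9.40 + 1.58×31.7287 = 59.5313.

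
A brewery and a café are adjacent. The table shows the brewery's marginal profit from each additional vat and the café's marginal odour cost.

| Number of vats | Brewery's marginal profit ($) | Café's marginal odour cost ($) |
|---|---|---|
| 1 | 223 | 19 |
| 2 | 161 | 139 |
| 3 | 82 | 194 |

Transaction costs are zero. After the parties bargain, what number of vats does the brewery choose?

2

Bargaining reaches the level where marginal profit last exceeds marginal odour cost.
That holds through level 2 (161 ≥ 139) but not at 3 (82 < 194).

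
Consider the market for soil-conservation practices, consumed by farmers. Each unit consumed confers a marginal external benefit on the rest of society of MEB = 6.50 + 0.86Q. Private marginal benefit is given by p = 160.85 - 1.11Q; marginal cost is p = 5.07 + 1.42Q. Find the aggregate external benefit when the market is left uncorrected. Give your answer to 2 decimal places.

2030.46

Market equilibrium (private): 5.07 + 1.42Q = 160.85 - 1.11Q → Q_m = 61.5731.
Total external benefit = ∫₀^{Q_m} (6.50 + 0.86Q) dQ = 6.50×61.5731 + ½×0.86×61.5731² = 2030.4612.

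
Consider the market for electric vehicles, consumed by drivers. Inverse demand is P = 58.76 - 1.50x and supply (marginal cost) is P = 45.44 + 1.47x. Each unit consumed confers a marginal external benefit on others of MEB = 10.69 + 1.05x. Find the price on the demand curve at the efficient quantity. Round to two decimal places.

P = 40.00

Social marginal benefit = demand + MEB = 69.45 - 0.45x.
Set SMB = MC: 69.45 - 0.45x = 45.44 + 1.47x → x* = 12.5052.
Consumer price on the demand curve at x*: 58.76 − 1.50×12.5052 = 40.0022.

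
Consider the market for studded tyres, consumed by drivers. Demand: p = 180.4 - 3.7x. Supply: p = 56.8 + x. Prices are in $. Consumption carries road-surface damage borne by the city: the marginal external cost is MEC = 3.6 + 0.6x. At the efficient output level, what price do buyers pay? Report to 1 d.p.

Social marginal benefit = demand − MEC = 176.8 - 4.3x.
Set SMB = MC: 176.8 - 4.3x = 56.8 + x → x* = 22.6415.
Consumer price on the demand curve at x*: 180.4 − 3.7×22.6415 = 96.6265.

P = $96.6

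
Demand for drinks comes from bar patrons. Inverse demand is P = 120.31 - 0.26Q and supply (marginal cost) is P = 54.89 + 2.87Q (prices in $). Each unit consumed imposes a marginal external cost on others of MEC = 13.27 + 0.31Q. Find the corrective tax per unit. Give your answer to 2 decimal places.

tax = $17.97 per unit

Social marginal benefit = demand − MEC = 107.04 - 0.57Q.
Set SMB = MC: 107.04 - 0.57Q = 54.89 + 2.87Q → Q* = 15.1599.
The Pigouvian tax equals MEC at Q*: 13.27 + 0.31×15.1599 = 17.9696.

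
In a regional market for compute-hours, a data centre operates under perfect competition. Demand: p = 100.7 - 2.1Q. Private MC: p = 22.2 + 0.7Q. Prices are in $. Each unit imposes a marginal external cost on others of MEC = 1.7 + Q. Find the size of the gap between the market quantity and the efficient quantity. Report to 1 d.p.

7.8 units

Market equilibrium (private): 22.2 + 0.7Q = 100.7 - 2.1Q → Q_m = 28.0357.
Social marginal cost = private MC + MEC = 23.9 + 1.7Q.
Set SMC = demand: 23.9 + 1.7Q = 100.7 - 2.1Q → Q* = 20.2105.
Gap = |28.0357 − 20.2105| = 7.8252.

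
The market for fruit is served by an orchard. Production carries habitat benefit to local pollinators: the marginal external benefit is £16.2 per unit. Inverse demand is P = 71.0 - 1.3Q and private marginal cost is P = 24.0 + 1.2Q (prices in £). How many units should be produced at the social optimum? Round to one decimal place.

Social marginal cost = private MC − MEB = 7.8 + 1.2Q.
Set SMC = demand: 7.8 + 1.2Q = 71.0 - 1.3Q → Q* = 25.2800.

Q* = 25.3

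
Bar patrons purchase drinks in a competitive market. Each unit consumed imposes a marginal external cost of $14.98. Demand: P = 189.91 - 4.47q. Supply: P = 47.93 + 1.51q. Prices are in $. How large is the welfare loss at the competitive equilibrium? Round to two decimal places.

Market equilibrium (private): 47.93 + 1.51q = 189.91 - 4.47q → q_m = 23.7425.
Social marginal benefit = demand − MEC = 174.93 - 4.47q.
Set SMB = MC: 174.93 - 4.47q = 47.93 + 1.51q → q* = 21.2375.
The loss is the area between SMB and MC from q* to q_m; with linear curves that's a triangle of height MEC(q_m).
DWL = ½ × 2.5050 × 14.9800 = 18.7625.

DWL = $18.76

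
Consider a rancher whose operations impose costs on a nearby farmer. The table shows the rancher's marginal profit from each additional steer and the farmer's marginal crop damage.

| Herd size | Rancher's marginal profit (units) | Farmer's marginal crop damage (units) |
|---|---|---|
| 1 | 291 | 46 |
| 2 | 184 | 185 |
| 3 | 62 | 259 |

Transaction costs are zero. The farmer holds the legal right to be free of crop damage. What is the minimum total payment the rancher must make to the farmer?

46

Efficient level: marginal profit ≥ marginal crop damage through level 1, so k* = 1.
With the farmer holding the right, the rancher must at least compensate total damage at k*: 46 = 46.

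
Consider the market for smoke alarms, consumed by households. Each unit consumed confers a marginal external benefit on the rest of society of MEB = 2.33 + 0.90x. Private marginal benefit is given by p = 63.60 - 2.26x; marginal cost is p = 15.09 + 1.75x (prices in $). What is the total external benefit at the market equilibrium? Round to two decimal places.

$94.04

Market equilibrium (private): 15.09 + 1.75x = 63.60 - 2.26x → x_m = 12.0973.
Total external benefit = ∫₀^{x_m} (2.33 + 0.90x) dx = 2.33×12.0973 + ½×0.90×12.0973² = 94.0418.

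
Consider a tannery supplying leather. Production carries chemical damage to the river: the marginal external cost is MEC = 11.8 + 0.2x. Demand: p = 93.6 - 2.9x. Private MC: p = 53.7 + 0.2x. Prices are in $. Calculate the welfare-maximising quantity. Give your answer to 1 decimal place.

x* = 8.5

Social marginal cost = private MC + MEC = 65.5 + 0.4x.
Set SMC = demand: 65.5 + 0.4x = 93.6 - 2.9x → x* = 8.5152.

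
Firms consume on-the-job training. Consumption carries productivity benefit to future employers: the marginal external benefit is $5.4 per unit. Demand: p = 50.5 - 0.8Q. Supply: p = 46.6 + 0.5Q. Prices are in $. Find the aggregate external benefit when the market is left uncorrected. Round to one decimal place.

$16.2

Market equilibrium (private): 46.6 + 0.5Q = 50.5 - 0.8Q → Q_m = 3.0000.
Total external benefit = MEB × Q_m = 5.4 × 3.0000 = 16.2000.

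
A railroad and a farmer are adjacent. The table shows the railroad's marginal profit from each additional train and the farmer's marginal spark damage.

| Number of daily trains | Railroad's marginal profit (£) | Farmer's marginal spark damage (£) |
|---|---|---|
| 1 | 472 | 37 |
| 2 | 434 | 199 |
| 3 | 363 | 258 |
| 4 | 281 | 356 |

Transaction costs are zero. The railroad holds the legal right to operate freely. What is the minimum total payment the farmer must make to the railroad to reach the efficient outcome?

Left alone the railroad would choose level 4 (marginal profit stays positive).
Efficient level: k* = 3 (marginal profit ≥ marginal spark damage through 3).
The farmer must at least cover the railroad's forgone profit from cutting 4→3: 281 = 281.

£281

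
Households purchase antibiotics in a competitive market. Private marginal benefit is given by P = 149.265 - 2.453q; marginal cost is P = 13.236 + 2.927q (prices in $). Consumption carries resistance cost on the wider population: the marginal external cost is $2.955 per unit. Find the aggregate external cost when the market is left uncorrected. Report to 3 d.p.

Market equilibrium (private): 13.236 + 2.927q = 149.265 - 2.453q → q_m = 25.2842.
Total external cost = MEC × q_m = 2.955 × 25.2842 = 74.7148.

$74.715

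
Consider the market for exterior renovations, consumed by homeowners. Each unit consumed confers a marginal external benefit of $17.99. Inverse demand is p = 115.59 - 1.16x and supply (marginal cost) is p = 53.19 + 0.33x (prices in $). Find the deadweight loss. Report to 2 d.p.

Market equilibrium (private): 53.19 + 0.33x = 115.59 - 1.16x → x_m = 41.8792.
Social marginal benefit = demand + MEB = 133.58 - 1.16x.
Set SMB = MC: 133.58 - 1.16x = 53.19 + 0.33x → x* = 53.9530.
The loss is the area between SMB and MC from x* to x_m; with linear curves that's a triangle of height MEB(x_m).
DWL = ½ × 12.0738 × 17.9900 = 108.6038.

DWL = $108.60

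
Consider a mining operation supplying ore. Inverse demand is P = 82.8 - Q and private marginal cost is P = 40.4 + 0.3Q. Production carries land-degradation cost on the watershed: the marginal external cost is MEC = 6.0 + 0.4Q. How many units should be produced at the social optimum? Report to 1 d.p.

Social marginal cost = private MC + MEC = 46.4 + 0.7Q.
Set SMC = demand: 46.4 + 0.7Q = 82.8 - Q → Q* = 21.4118.

Q* = 21.4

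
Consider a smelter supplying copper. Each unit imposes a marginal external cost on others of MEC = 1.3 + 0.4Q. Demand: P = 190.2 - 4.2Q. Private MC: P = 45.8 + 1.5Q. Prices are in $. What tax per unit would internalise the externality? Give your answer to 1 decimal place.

Social marginal cost = private MC + MEC = 47.1 + 1.9Q.
Set SMC = demand: 47.1 + 1.9Q = 190.2 - 4.2Q → Q* = 23.4590.
The Pigouvian tax equals MEC at Q*: 1.3 + 0.4×23.4590 = 10.6836.

tax = $10.7 per unit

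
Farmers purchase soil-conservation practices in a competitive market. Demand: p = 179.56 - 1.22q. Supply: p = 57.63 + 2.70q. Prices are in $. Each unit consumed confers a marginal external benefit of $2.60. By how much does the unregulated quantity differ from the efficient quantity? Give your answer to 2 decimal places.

0.66 units

Market equilibrium (private): 57.63 + 2.70q = 179.56 - 1.22q → q_m = 31.1046.
Social marginal benefit = demand + MEB = 182.16 - 1.22q.
Set SMB = MC: 182.16 - 1.22q = 57.63 + 2.70q → q* = 31.7679.
Gap = |31.1046 − 31.7679| = 0.6633.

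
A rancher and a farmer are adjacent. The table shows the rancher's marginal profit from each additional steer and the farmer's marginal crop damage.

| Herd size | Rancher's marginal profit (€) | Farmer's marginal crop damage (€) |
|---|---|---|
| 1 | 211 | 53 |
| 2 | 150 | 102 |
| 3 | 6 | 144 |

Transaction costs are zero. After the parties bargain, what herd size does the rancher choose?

2

Bargaining reaches the level where marginal profit last exceeds marginal crop damage.
That holds through level 2 (150 ≥ 102) but not at 3 (6 < 144).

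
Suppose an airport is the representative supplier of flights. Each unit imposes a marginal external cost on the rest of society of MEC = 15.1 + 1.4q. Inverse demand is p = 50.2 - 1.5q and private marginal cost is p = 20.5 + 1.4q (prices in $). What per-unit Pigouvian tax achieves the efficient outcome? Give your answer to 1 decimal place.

tax = $19.9 per unit

Social marginal cost = private MC + MEC = 35.6 + 2.8q.
Set SMC = demand: 35.6 + 2.8q = 50.2 - 1.5q → q* = 3.3953.
The Pigouvian tax equals MEC at q*: 15.1 + 1.4×3.3953 = 19.8534.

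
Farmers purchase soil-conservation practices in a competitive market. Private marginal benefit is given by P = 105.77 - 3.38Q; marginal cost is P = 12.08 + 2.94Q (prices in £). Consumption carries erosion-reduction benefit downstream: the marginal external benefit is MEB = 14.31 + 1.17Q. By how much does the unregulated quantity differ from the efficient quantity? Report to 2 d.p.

Market equilibrium (private): 12.08 + 2.94Q = 105.77 - 3.38Q → Q_m = 14.8244.
Social marginal benefit = demand + MEB = 120.08 - 2.21Q.
Set SMB = MC: 120.08 - 2.21Q = 12.08 + 2.94Q → Q* = 20.9709.
Gap = |14.8244 − 20.9709| = 6.1465.

6.15 units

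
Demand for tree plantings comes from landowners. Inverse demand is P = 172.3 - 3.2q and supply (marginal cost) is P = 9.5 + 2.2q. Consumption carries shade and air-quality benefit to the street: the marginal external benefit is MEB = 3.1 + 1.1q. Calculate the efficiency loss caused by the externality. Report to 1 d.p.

DWL = 152.9

Market equilibrium (private): 9.5 + 2.2q = 172.3 - 3.2q → q_m = 30.1481.
Social marginal benefit = demand + MEB = 175.4 - 2.1q.
Set SMB = MC: 175.4 - 2.1q = 9.5 + 2.2q → q* = 38.5814.
The loss is the area between SMB and MC from q* to q_m; with linear curves that's a triangle of height MEB(q_m).
DWL = ½ × 8.4333 × 36.2630 = 152.9084.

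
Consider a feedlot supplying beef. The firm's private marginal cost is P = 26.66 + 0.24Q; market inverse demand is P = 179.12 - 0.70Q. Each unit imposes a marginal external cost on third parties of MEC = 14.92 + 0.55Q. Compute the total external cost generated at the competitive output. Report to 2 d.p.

Market equilibrium (private): 26.66 + 0.24Q = 179.12 - 0.70Q → Q_m = 162.1915.
Total external cost = ∫₀^{Q_m} (14.92 + 0.55Q) dQ = 14.92×162.1915 + ½×0.55×162.1915² = 9654.0699.

9654.07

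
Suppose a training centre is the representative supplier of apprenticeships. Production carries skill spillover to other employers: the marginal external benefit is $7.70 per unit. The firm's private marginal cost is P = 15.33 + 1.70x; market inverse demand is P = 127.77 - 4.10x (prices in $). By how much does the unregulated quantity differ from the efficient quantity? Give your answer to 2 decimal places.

1.33 units

Market equilibrium (private): 15.33 + 1.70x = 127.77 - 4.10x → x_m = 19.3862.
Social marginal cost = private MC − MEB = 7.63 + 1.70x.
Set SMC = demand: 7.63 + 1.70x = 127.77 - 4.10x → x* = 20.7138.
Gap = |19.3862 − 20.7138| = 1.3276.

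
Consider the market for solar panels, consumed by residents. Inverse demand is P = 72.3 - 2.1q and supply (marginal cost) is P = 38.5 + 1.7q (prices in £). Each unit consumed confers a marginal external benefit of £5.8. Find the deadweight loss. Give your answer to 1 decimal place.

DWL = £4.4

Market equilibrium (private): 38.5 + 1.7q = 72.3 - 2.1q → q_m = 8.8947.
Social marginal benefit = demand + MEB = 78.1 - 2.1q.
Set SMB = MC: 78.1 - 2.1q = 38.5 + 1.7q → q* = 10.4211.
The loss is the area between SMB and MC from q* to q_m; with linear curves that's a triangle of height MEB(q_m).
DWL = ½ × 1.5264 × 5.8000 = 4.4266.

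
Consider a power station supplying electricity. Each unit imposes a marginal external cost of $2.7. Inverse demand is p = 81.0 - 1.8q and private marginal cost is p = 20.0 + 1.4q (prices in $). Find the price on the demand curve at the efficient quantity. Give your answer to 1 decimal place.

P = $48.2

Social marginal cost = private MC + MEC = 22.7 + 1.4q.
Set SMC = demand: 22.7 + 1.4q = 81.0 - 1.8q → q* = 18.2188.
Consumer price on the demand curve at q*: 81.0 − 1.8×18.2188 = 48.2062.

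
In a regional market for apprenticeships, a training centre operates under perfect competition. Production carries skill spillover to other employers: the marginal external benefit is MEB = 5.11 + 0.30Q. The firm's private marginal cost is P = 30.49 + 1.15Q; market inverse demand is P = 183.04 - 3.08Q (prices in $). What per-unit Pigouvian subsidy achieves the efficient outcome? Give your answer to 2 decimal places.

Social marginal cost = private MC − MEB = 25.38 + 0.85Q.
Set SMC = demand: 25.38 + 0.85Q = 183.04 - 3.08Q → Q* = 40.1170.
The Pigouvian subsidy equals MEB at Q*: 5.11 + 0.30×40.1170 = 17.1451.

subsidy = $17.15 per unit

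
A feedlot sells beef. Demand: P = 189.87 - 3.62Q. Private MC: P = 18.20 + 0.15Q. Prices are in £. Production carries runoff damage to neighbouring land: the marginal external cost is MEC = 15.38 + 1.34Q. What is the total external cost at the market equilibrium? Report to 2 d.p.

Market equilibrium (private): 18.20 + 0.15Q = 189.87 - 3.62Q → Q_m = 45.5358.
Total external cost = ∫₀^{Q_m} (15.38 + 1.34Q) dQ = 15.38×45.5358 + ½×1.34×45.5358² = 2089.5917.

£2089.59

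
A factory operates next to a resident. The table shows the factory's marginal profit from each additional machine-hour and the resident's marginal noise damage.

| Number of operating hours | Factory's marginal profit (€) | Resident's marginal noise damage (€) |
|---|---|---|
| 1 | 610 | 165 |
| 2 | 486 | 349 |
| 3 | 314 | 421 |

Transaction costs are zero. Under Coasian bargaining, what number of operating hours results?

Bargaining reaches the level where marginal profit last exceeds marginal noise damage.
That holds through level 2 (486 ≥ 349) but not at 3 (314 < 421).

2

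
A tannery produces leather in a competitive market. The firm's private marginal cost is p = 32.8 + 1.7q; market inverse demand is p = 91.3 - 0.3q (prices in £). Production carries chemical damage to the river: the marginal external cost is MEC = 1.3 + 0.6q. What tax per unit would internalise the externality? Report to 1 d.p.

Social marginal cost = private MC + MEC = 34.1 + 2.3q.
Set SMC = demand: 34.1 + 2.3q = 91.3 - 0.3q → q* = 22.0000.
The Pigouvian tax equals MEC at q*: 1.3 + 0.6×22.0000 = 14.5000.

tax = £14.5 per unit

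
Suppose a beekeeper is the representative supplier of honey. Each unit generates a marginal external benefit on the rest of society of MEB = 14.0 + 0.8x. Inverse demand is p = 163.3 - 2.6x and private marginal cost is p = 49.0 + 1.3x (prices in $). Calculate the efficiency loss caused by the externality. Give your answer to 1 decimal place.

DWL = $226.2

Market equilibrium (private): 49.0 + 1.3x = 163.3 - 2.6x → x_m = 29.3077.
Social marginal cost = private MC − MEB = 35.0 + 0.5x.
Set SMC = demand: 35.0 + 0.5x = 163.3 - 2.6x → x* = 41.3871.
Between x* and x_m the wedge demand − SMC runs linearly from 0 to MEB(x_m), so the loss is a triangle.
DWL = ½ × 12.0794 × 37.4462 = 226.1638.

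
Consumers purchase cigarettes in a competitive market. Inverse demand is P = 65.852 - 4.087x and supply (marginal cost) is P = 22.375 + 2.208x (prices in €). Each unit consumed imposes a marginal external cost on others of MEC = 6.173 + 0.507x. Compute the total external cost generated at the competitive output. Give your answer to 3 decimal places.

Market equilibrium (private): 22.375 + 2.208x = 65.852 - 4.087x → x_m = 6.9066.
Total external cost = ∫₀^{x_m} (6.173 + 0.507x) dx = 6.173×6.9066 + ½×0.507×6.9066² = 54.7267.

€54.727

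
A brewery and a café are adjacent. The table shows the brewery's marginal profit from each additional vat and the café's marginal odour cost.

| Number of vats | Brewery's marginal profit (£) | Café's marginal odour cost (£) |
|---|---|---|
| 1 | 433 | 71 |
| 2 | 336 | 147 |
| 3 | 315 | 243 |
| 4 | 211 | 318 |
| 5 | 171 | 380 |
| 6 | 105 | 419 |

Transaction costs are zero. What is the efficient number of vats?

Bargaining reaches the level where marginal profit last exceeds marginal odour cost.
That holds through level 3 (315 ≥ 243) but not at 4 (211 < 318).

3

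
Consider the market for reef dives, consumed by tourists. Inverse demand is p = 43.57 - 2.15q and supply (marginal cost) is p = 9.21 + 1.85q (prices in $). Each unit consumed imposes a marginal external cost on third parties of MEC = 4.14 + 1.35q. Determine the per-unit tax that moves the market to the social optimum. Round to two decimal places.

tax = $11.77 per unit

Social marginal benefit = demand − MEC = 39.43 - 3.50q.
Set SMB = MC: 39.43 - 3.50q = 9.21 + 1.85q → q* = 5.6486.
The Pigouvian tax equals MEC at q*: 4.14 + 1.35×5.6486 = 11.7656.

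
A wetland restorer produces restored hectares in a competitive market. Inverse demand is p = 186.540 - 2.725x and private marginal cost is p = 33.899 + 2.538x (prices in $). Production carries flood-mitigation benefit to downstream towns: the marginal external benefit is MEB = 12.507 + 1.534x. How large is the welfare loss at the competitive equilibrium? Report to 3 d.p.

Market equilibrium (private): 33.899 + 2.538x = 186.540 - 2.725x → x_m = 29.0027.
Social marginal cost = private MC − MEB = 21.392 + 1.004x.
Set SMC = demand: 21.392 + 1.004x = 186.540 - 2.725x → x* = 44.2875.
Between x* and x_m the wedge demand − SMC runs linearly from 0 to MEB(x_m), so the loss is a triangle.
DWL = ½ × 15.2848 × 56.9971 = 435.5946.

DWL = $435.595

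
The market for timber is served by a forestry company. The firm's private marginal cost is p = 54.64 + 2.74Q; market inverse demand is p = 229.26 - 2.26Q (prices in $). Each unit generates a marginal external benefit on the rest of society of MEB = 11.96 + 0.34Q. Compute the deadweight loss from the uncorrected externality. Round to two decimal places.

DWL = $60.95

Market equilibrium (private): 54.64 + 2.74Q = 229.26 - 2.26Q → Q_m = 34.9240.
Social marginal cost = private MC − MEB = 42.68 + 2.40Q.
Set SMC = demand: 42.68 + 2.40Q = 229.26 - 2.26Q → Q* = 40.0386.
The loss is the area between SMC and demand from Q* to Q_m; with linear curves that's a triangle of height MEB(Q_m).
DWL = ½ × 5.1146 × 23.8342 = 60.9512.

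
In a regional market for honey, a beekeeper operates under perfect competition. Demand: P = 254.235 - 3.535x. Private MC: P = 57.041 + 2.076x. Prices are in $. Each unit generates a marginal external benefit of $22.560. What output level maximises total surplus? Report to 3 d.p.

x* = 39.165

Social marginal cost = private MC − MEB = 34.481 + 2.076x.
Set SMC = demand: 34.481 + 2.076x = 254.235 - 3.535x → x* = 39.1649.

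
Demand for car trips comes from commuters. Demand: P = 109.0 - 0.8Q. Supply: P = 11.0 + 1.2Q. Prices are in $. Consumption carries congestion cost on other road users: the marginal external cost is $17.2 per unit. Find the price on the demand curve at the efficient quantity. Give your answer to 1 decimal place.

P = $76.7

Social marginal benefit = demand − MEC = 91.8 - 0.8Q.
Set SMB = MC: 91.8 - 0.8Q = 11.0 + 1.2Q → Q* = 40.4000.
Consumer price on the demand curve at Q*: 109.0 − 0.8×40.4000 = 76.6800.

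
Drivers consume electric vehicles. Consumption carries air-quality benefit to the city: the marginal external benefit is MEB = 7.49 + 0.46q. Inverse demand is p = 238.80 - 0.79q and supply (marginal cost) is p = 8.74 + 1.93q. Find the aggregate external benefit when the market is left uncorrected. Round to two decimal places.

Market equilibrium (private): 8.74 + 1.93q = 238.80 - 0.79q → q_m = 84.5809.
Total external benefit = ∫₀^{q_m} (7.49 + 0.46q) dq = 7.49×84.5809 + ½×0.46×84.5809² = 2278.9145.

2278.91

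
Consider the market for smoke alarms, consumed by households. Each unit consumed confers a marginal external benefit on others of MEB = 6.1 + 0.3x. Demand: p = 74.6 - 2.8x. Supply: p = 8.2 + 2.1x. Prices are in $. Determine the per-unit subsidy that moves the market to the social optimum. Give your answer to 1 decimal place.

Social marginal benefit = demand + MEB = 80.7 - 2.5x.
Set SMB = MC: 80.7 - 2.5x = 8.2 + 2.1x → x* = 15.7609.
The Pigouvian subsidy equals MEB at x*: 6.1 + 0.3×15.7609 = 10.8283.

subsidy = $10.8 per unit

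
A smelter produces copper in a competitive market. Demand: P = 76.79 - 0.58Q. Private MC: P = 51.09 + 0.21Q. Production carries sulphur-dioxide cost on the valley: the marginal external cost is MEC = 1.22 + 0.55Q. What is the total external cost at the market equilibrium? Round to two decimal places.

330.72

Market equilibrium (private): 51.09 + 0.21Q = 76.79 - 0.58Q → Q_m = 32.5316.
Total external cost = ∫₀^{Q_m} (1.22 + 0.55Q) dQ = 1.22×32.5316 + ½×0.55×32.5316² = 330.7224.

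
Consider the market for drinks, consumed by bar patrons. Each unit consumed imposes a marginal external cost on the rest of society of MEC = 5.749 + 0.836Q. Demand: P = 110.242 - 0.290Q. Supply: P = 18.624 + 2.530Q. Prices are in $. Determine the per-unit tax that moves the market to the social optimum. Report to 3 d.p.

tax = $25.384 per unit

Social marginal benefit = demand − MEC = 104.493 - 1.126Q.
Set SMB = MC: 104.493 - 1.126Q = 18.624 + 2.530Q → Q* = 23.4871.
The Pigouvian tax equals MEC at Q*: 5.749 + 0.836×23.4871 = 25.3842.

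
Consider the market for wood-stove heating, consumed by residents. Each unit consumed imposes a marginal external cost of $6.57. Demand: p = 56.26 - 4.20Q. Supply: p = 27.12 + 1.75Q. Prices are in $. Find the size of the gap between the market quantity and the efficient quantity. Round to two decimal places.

1.10 units

Market equilibrium (private): 27.12 + 1.75Q = 56.26 - 4.20Q → Q_m = 4.8975.
Social marginal benefit = demand − MEC = 49.69 - 4.20Q.
Set SMB = MC: 49.69 - 4.20Q = 27.12 + 1.75Q → Q* = 3.7933.
Gap = |4.8975 − 3.7933| = 1.1042.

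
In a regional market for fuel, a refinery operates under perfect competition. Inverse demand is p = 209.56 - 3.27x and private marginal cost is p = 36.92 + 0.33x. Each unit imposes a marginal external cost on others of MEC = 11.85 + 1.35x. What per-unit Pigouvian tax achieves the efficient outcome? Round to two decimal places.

Social marginal cost = private MC + MEC = 48.77 + 1.68x.
Set SMC = demand: 48.77 + 1.68x = 209.56 - 3.27x → x* = 32.4828.
The Pigouvian tax equals MEC at x*: 11.85 + 1.35×32.4828 = 55.7018.

tax = 55.70 per unit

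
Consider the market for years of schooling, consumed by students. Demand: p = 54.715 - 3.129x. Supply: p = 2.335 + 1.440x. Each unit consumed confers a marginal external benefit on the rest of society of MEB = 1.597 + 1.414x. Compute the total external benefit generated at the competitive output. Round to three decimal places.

111.228

Market equilibrium (private): 2.335 + 1.440x = 54.715 - 3.129x → x_m = 11.4642.
Total external benefit = ∫₀^{x_m} (1.597 + 1.414x) dx = 1.597×11.4642 + ½×1.414×11.4642² = 111.2278.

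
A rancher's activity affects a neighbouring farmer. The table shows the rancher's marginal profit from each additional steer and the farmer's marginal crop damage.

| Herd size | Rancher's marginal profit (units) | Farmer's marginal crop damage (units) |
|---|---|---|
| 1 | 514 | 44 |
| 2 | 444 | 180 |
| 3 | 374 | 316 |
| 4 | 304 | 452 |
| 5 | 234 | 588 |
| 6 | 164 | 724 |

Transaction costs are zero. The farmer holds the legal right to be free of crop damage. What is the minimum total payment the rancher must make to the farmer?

Efficient level: marginal profit ≥ marginal crop damage through level 3, so k* = 3.
With the farmer holding the right, the rancher must at least compensate total damage at k*: 44 + 180 + 316 = 540.

540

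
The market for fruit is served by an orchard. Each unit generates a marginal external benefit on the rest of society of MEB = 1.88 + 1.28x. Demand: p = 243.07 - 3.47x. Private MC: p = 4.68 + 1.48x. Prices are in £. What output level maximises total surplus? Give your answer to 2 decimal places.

Social marginal cost = private MC − MEB = 2.80 + 0.20x.
Set SMC = demand: 2.80 + 0.20x = 243.07 - 3.47x → x* = 65.4687.

x* = 65.47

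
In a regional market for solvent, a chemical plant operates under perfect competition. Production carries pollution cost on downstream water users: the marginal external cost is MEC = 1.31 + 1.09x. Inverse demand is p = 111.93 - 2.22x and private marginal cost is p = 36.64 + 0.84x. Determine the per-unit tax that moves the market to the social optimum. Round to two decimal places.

Social marginal cost = private MC + MEC = 37.95 + 1.93x.
Set SMC = demand: 37.95 + 1.93x = 111.93 - 2.22x → x* = 17.8265.
The Pigouvian tax equals MEC at x*: 1.31 + 1.09×17.8265 = 20.7409.

tax = 20.74 per unit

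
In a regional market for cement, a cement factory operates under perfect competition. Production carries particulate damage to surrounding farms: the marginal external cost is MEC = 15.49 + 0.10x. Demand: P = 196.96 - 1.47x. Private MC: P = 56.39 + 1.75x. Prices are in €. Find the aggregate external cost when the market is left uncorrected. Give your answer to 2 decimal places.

€771.51

Market equilibrium (private): 56.39 + 1.75x = 196.96 - 1.47x → x_m = 43.6553.
Total external cost = ∫₀^{x_m} (15.49 + 0.10x) dx = 15.49×43.6553 + ½×0.10×43.6553² = 771.5099.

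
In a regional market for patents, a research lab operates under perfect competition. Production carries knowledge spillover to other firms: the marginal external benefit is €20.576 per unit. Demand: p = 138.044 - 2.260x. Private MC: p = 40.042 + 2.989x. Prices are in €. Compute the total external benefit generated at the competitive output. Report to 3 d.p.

Market equilibrium (private): 40.042 + 2.989x = 138.044 - 2.260x → x_m = 18.6706.
Total external benefit = MEB × x_m = 20.576 × 18.6706 = 384.1663.

€384.166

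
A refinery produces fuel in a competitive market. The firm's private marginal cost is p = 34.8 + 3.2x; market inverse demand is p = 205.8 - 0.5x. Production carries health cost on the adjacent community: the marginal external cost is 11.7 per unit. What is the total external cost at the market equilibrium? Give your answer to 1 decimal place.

540.7

Market equilibrium (private): 34.8 + 3.2x = 205.8 - 0.5x → x_m = 46.2162.
Total external cost = MEC × x_m = 11.7 × 46.2162 = 540.7295.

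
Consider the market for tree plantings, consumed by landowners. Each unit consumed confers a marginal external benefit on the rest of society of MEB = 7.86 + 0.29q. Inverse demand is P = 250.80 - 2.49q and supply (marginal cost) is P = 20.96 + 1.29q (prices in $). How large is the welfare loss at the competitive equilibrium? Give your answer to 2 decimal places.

Market equilibrium (private): 20.96 + 1.29q = 250.80 - 2.49q → q_m = 60.8042.
Social marginal benefit = demand + MEB = 258.66 - 2.20q.
Set SMB = MC: 258.66 - 2.20q = 20.96 + 1.29q → q* = 68.1089.
The welfare-loss triangle has base |q_m − q*| and height MEB(q_m) (the vertical gap between SMB and MC is zero at q* and MEB at q_m).
DWL = ½ × 7.3047 × 25.4932 = 93.1101.

DWL = $93.11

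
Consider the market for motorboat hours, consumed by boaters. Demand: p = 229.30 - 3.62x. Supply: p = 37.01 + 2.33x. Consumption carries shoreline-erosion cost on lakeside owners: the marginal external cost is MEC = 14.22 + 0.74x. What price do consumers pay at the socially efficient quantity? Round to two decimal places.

P = 132.95

Social marginal benefit = demand − MEC = 215.08 - 4.36x.
Set SMB = MC: 215.08 - 4.36x = 37.01 + 2.33x → x* = 26.6173.
Consumer price on the demand curve at x*: 229.30 − 3.62×26.6173 = 132.9454.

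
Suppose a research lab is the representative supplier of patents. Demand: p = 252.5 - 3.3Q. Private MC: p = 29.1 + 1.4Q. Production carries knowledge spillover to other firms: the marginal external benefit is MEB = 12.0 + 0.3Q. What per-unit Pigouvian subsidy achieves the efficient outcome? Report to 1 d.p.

subsidy = 28.1 per unit

Social marginal cost = private MC − MEB = 17.1 + 1.1Q.
Set SMC = demand: 17.1 + 1.1Q = 252.5 - 3.3Q → Q* = 53.5000.
The Pigouvian subsidy equals MEB at Q*: 12.0 + 0.3×53.5000 = 28.0500.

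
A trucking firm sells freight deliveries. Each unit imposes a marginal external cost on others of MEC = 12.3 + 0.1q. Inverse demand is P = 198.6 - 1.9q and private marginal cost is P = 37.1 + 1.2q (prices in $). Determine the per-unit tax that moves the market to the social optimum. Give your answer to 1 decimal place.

tax = $17.0 per unit

Social marginal cost = private MC + MEC = 49.4 + 1.3q.
Set SMC = demand: 49.4 + 1.3q = 198.6 - 1.9q → q* = 46.6250.
The Pigouvian tax equals MEC at q*: 12.3 + 0.1×46.6250 = 16.9625.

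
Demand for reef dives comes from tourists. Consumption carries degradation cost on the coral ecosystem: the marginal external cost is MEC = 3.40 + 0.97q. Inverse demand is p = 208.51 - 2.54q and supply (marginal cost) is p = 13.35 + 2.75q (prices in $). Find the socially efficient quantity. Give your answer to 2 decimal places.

q* = 30.63

Social marginal benefit = demand − MEC = 205.11 - 3.51q.
Set SMB = MC: 205.11 - 3.51q = 13.35 + 2.75q → q* = 30.6326.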